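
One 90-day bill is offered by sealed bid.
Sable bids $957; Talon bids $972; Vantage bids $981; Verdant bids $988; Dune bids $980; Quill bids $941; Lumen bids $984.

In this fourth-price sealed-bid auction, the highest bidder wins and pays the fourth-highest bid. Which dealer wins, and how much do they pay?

Bids ranked: 988 (Verdant) > 984 (Lumen) > 981 (Vantage) > 980 (Dune) > 972 (Talon) > 957 (Sable) > …
Verdant is highest; pays the fourth-highest bid, $980.

Verdant pays $980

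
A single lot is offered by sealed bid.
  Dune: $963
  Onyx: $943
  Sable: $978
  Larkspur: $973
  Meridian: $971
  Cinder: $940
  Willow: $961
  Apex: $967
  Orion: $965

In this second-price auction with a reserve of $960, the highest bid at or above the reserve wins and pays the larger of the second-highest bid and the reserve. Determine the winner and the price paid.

Bids in order: 978 (Sable) > 973 (Larkspur) > 971 (Meridian) > 967 (Apex) > 965 (Orion) > 963 (Dune) > …
Sable has the top bid at or above the reserve ($978).
max(second-highest $973, reserve $960) = $973; the reserve does not bind.

Sable pays $973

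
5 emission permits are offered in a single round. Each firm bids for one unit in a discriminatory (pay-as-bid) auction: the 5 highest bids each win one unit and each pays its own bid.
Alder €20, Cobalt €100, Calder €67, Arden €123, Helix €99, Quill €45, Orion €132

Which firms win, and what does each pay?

Ordering the bids: 132 (Orion), 123 (Arden), 100 (Cobalt), 99 (Helix), 67 (Calder), 45 (Quill), 20 (Alder)
Top 5: Orion, Arden, Cobalt, Helix, Calder.
Each winner pays its own bid: Orion €132, Arden €123, Cobalt €100, Helix €99, Calder €67.

Orion €132, Arden €123, Cobalt €100, Helix €99, Calder €67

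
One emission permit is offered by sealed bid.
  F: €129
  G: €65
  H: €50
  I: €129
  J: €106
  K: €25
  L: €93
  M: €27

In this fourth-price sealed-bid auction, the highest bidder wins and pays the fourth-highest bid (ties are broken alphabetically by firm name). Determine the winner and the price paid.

Bids in order: 129 (F) > 129 (I) > 106 (J) > 93 (L) > 65 (G) > 50 (H) > …
F and I tie at €129; tie-break gives it to F.
F wins; payment is bid #4 in the ranking = €93.

F pays €93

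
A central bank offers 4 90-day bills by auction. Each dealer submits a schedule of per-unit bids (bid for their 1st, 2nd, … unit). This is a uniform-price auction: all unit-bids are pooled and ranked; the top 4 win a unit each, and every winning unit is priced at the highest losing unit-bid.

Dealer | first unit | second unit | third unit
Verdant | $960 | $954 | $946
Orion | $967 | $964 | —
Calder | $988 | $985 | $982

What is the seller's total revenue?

All unit-bids, highest first — top 4: 988 (Calder-1), 985 (Calder-2), 982 (Calder-3), 967 (Orion-1)
The (k+1)-th unit-bid is $964.
Allocation: Calder 3, Orion 1. Every unit priced at $964.
Revenue = 4 × 964 = $3,856.

Total revenue: $3,856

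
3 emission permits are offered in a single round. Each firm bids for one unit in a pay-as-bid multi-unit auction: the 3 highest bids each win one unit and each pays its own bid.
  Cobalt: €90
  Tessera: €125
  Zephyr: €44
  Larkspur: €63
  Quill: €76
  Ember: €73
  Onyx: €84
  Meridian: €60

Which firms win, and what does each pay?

Tessera €125, Cobalt €90, Onyx €84

Sorting: 125 (Tessera), 90 (Cobalt), 84 (Onyx), 76 (Quill), 73 (Ember), …
Top 3: Tessera, Cobalt, Onyx.
Each winner pays its own bid: Tessera €125, Cobalt €90, Onyx €84.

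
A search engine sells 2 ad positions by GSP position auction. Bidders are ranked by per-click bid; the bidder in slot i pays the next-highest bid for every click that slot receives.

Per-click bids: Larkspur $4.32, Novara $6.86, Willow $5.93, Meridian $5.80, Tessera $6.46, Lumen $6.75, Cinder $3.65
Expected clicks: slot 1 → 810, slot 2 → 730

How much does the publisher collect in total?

Sorting advertisers: $6.86 (Novara) > $6.75 (Lumen) > $6.46 (Tessera) > …
Slot 1: Novara pays $6.75 × 810 = $5467.50
Slot 2: Lumen pays $6.46 × 730 = $4715.80
Total = $10183.30

Total revenue: $10183.30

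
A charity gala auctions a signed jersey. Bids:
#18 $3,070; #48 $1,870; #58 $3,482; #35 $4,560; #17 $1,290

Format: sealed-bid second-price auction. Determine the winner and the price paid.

Bids ranked: 4,560 (#35) > 3,482 (#58) > 3,070 (#18) > 1,870 (#48) > 1,290 (#17)
#35 is highest; pays the second-highest bid, $3,482.

#35 pays $3,482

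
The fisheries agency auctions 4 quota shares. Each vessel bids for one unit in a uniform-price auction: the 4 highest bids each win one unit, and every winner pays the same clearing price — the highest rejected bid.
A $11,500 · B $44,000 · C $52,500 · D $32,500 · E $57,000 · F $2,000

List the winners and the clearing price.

Ordering the bids: 57,000 (E), 52,500 (C), 44,000 (B), 32,500 (D), 11,500 (A), 2,000 (F)
Top 4: E, C, B, D.
First losing bid is A's $11,500, which sets the uniform price.

E, C, B, D; each pays $11,500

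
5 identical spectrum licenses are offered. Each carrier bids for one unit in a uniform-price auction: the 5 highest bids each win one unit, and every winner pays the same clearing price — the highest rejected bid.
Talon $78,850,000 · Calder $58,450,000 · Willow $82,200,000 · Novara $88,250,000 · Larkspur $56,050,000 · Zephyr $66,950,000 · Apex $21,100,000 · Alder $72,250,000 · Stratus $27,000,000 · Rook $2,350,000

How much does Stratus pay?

Bids ranked high→low: 88,250,000 (Novara), 82,200,000 (Willow), 78,850,000 (Talon), 72,250,000 (Alder), 66,950,000 (Zephyr), 58,450,000 (Calder), 56,050,000 (Larkspur), …
Top 5: Novara, Willow, Talon, Alder, Zephyr.
Highest unsuccessful bid: $58,450,000 → clearing price.
Stratus does not win → pays $0.

Stratus pays $0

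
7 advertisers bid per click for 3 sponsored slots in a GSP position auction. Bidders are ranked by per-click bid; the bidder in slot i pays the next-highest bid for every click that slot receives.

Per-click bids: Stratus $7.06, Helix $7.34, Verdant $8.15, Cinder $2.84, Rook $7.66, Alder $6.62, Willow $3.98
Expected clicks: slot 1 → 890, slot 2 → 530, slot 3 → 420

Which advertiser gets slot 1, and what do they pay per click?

Verdant; $7.66 per click

Per-click bids in order: $8.15 (Verdant) > $7.66 (Rook) > $7.34 (Helix) > $7.06 (Stratus) > …
Slot 1 goes to the first-ranked bidder, Verdant, who pays the next bid down: $7.66/click.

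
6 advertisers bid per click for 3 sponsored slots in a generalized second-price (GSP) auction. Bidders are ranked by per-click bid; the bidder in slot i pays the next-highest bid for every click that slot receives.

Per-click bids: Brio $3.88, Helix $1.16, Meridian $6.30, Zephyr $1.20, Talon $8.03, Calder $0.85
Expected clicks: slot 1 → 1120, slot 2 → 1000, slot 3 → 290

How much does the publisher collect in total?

Per-click bids in order: $8.03 (Talon) > $6.30 (Meridian) > $3.88 (Brio) > $1.20 (Zephyr) > …
Slot 1: Talon pays $6.30 × 1120 = $7056.00
Slot 2: Meridian pays $3.88 × 1000 = $3880.00
Slot 3: Brio pays $1.20 × 290 = $348.00
Total = $11284.00

Total revenue: $11284.00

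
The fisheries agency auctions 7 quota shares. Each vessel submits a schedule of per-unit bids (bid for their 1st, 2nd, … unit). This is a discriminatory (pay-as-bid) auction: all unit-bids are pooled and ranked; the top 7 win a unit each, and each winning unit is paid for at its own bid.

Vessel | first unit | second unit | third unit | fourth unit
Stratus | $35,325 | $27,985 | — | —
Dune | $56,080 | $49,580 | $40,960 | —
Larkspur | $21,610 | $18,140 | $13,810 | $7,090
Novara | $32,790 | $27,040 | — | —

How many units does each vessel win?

All unit-bids, highest first — top 7: 56,080 (Dune-1), 49,580 (Dune-2), 40,960 (Dune-3), 35,325 (Stratus-1), 32,790 (Novara-1), 27,985 (Stratus-2), 27,040 (Novara-2)
Next rejected bid: $21,610 (not a price — pay-as-bid).
Allocation: Dune 3, Novara 2, Stratus 2.

Dune 3, Novara 2, Stratus 2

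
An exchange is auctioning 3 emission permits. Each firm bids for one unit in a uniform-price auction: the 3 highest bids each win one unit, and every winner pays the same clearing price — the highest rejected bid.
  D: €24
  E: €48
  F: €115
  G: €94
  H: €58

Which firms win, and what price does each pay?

Ordering the bids: 115 (F), 94 (G), 58 (H), 48 (E), 24 (D)
The 3 highest are F, G, H.
Highest unsuccessful bid: €48 → clearing price.

F, G, H; each pays €48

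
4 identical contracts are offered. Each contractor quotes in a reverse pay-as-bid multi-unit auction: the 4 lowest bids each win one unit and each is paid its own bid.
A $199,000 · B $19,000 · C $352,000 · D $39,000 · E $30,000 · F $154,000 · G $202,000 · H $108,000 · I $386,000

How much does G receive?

Ordering the bids: 19,000 (B), 30,000 (E), 39,000 (D), 108,000 (H), 154,000 (F), 199,000 (A), …
Winners (4 units): B, E, D, H.
G does not win → $0.

G is paid $0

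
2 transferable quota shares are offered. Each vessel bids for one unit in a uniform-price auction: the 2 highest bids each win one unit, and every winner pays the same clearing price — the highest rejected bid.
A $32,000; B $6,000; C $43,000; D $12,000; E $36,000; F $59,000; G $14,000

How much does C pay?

C pays $36,000

Bids ranked high→low: 59,000 (F), 43,000 (C), 36,000 (E), 32,000 (A), …
Winners (2 units): F, C.
Clearing price = highest rejected bid = $36,000.
C wins → pays $36,000.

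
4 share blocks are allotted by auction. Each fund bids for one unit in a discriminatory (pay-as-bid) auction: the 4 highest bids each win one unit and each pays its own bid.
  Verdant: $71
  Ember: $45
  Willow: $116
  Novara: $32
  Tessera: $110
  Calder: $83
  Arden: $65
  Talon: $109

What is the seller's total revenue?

Total revenue: $418

Ordering the bids: 116 (Willow), 110 (Tessera), 109 (Talon), 83 (Calder), 71 (Verdant), 65 (Arden), …
The 4 highest are Willow, Tessera, Talon, Calder.
Total revenue = 116 + 110 + 109 + 83 = $418.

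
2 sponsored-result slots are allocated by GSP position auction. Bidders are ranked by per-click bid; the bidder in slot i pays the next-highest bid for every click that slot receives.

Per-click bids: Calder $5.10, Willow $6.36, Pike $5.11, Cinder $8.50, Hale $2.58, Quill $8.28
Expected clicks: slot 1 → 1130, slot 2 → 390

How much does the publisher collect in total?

Total revenue: $11836.80

Per-click bids in order: $8.50 (Cinder) > $8.28 (Quill) > $6.36 (Willow) > …
Slot 1: Cinder pays $8.28 × 1130 = $9356.40
Slot 2: Quill pays $6.36 × 390 = $2480.40
Total = $11836.80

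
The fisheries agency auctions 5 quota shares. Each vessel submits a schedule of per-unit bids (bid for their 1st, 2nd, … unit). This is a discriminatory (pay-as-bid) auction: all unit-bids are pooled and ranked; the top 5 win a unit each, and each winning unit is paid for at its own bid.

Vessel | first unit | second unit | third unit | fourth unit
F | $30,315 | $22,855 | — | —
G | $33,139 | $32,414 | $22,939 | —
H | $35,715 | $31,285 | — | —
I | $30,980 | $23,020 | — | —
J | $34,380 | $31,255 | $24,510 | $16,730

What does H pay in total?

Merging the schedules and taking the best 5: 35,715 (H-1), 34,380 (J-1), 33,139 (G-1), 32,414 (G-2), 31,285 (H-2)
Next rejected bid: $31,255 (not a price — pay-as-bid).
H's winning unit-bids: 35,715 + 31,285 = $67,000.

H pays $67,000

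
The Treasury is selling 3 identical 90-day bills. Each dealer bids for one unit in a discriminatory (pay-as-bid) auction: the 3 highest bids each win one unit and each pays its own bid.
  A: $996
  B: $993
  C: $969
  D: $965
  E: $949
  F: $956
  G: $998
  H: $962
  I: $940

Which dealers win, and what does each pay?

Sorting: 998 (G), 996 (A), 993 (B), 969 (C), 965 (D), …
The 3 highest are G, A, B.
Each winner pays its own bid: G $998, A $996, B $993.

G $998, A $996, B $993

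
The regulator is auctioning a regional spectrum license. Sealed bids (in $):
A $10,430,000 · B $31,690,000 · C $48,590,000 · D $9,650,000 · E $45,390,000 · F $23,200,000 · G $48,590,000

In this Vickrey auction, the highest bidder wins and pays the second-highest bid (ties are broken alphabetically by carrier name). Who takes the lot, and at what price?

Bids ranked: 48,590,000 (C) > 48,590,000 (G) > 45,390,000 (E) > 31,690,000 (B) > 23,200,000 (F) > 10,430,000 (A) > …
Tie at $48,590,000 → C wins by tie-break.
Second-price: C pays G's bid of $48,590,000.

C pays $48,590,000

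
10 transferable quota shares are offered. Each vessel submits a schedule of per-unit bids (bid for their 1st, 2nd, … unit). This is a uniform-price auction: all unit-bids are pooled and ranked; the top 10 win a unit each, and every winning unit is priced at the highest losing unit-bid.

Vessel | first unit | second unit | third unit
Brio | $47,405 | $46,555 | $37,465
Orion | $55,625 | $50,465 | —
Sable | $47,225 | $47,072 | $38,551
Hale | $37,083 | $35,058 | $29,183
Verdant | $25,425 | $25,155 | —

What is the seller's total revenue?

All unit-bids, highest first — top 10: 55,625 (Orion-1), 50,465 (Orion-2), 47,405 (Brio-1), 47,225 (Sable-1), 47,072 (Sable-2), 46,555 (Brio-2), 38,551 (Sable-3), 37,465 (Brio-3), 37,083 (Hale-1), 35,058 (Hale-2)
The (k+1)-th unit-bid is $29,183.
Allocation: Brio 3, Hale 2, Orion 2, Sable 3. Every unit priced at $29,183.
Revenue = 10 × 29,183 = $291,830.

Total revenue: $291,830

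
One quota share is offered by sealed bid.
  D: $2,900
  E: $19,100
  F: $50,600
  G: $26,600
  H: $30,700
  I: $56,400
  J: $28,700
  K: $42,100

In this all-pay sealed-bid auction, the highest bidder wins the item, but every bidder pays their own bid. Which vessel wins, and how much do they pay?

All-pay sealed-bid auction: the highest bidder wins the item, but every bidder pays their own bid.
Bids ranked: 56,400 (I) > 50,600 (F) > 42,100 (K) > 30,700 (H) > 28,700 (J) > 26,600 (G) > …
I is highest and takes the item; every bidder forfeits their bid.

I pays $56,400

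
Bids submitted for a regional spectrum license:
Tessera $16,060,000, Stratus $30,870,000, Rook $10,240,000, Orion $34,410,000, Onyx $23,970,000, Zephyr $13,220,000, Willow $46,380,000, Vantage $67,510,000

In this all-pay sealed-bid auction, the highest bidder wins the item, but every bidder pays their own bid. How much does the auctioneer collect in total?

Total revenue: $242,660,000

Bids in order: 67,510,000 (Vantage) > 46,380,000 (Willow) > 34,410,000 (Orion) > 30,870,000 (Stratus) > 23,970,000 (Onyx) > 16,060,000 (Tessera) > …
Vantage wins with the top bid; all bids are sunk regardless.
Every bidder forfeits their bid regardless of winning.
Revenue = 16,060,000 + 30,870,000 + 10,240,000 + 34,410,000 + 23,970,000 + 13,220,000 + 46,380,000 + 67,510,000 = $242,660,000.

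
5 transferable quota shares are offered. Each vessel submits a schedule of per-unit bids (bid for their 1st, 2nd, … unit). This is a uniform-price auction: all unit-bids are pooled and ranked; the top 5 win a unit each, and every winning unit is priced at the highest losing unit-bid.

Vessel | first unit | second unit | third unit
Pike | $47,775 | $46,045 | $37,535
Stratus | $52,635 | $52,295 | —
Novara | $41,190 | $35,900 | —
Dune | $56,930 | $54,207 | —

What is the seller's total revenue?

All unit-bids, highest first — top 5: 56,930 (Dune-1), 54,207 (Dune-2), 52,635 (Stratus-1), 52,295 (Stratus-2), 47,775 (Pike-1)
First bid not allocated: $46,045.
Allocation: Dune 2, Pike 1, Stratus 2. Every unit priced at $46,045.
Revenue = 5 × 46,045 = $230,225.

Total revenue: $230,225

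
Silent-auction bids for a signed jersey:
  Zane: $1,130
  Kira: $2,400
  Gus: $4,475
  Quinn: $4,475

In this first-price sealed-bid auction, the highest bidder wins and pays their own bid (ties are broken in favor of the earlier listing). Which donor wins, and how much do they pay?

Bids in order: 4,475 (Gus) > 4,475 (Quinn) > 2,400 (Kira) > 1,130 (Zane)
Gus and Quinn tie at $4,475; tie-break gives it to Gus.
First-price: Gus pays what they bid, $4,475.

Gus pays $4,475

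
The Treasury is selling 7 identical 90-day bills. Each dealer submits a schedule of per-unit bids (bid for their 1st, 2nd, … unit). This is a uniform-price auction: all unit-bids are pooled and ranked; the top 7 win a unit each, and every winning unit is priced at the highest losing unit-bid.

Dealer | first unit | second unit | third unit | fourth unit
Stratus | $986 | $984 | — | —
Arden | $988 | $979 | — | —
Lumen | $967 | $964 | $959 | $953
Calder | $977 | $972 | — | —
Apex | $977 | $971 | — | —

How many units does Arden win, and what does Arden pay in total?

Arden: 2 units, pays $1,942

All unit-bids, highest first — top 7: 988 (Arden-1), 986 (Stratus-1), 984 (Stratus-2), 979 (Arden-2), 977 (Calder-1), 977 (Apex-1), 972 (Calder-2)
Highest rejected unit-bid = $971.
Arden wins 2 unit(s) at $971 each.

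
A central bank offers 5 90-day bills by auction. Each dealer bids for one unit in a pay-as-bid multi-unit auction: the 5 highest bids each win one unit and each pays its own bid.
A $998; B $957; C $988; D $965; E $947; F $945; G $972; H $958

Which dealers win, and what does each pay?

Bids ranked high→low: 998 (A), 988 (C), 972 (G), 965 (D), 958 (H), 957 (B), 947 (E), …
The 5 highest are A, C, G, D, H.
Each winner pays its own bid: A $998, C $988, G $972, D $965, H $958.

A $998, C $988, G $972, D $965, H $958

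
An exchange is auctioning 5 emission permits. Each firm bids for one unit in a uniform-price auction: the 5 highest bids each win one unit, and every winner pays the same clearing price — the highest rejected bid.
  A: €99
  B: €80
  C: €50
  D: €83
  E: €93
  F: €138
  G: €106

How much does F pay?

Ordering the bids: 138 (F), 106 (G), 99 (A), 93 (E), 83 (D), 80 (B), 50 (C)
Top 5: F, G, A, E, D.
Clearing price = highest rejected bid = €80.
F wins → pays €80.

F pays €80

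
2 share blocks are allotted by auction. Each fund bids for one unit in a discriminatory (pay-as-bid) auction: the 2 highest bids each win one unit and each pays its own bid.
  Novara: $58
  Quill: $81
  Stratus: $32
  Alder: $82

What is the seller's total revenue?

Sorting: 82 (Alder), 81 (Quill), 58 (Novara), 32 (Stratus)
Top 2: Alder, Quill.
Total revenue = 82 + 81 = $163.

Total revenue: $163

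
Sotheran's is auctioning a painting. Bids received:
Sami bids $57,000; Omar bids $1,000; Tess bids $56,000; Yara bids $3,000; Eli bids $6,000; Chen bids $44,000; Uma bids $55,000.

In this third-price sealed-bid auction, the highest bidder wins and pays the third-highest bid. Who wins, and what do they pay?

Sami pays $55,000

Rule: the highest bidder wins and pays the third-highest bid.
Bids ranked: 57,000 (Sami) > 56,000 (Tess) > 55,000 (Uma) > 44,000 (Chen) > 6,000 (Eli) > 3,000 (Yara) > …
Sami wins; payment is bid #3 in the ranking = $55,000.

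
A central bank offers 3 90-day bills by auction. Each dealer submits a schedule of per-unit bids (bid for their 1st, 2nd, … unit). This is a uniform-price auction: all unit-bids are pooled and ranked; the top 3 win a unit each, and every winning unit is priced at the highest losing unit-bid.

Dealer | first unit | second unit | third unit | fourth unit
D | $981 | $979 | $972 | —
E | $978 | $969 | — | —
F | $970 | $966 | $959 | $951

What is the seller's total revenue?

Merging the schedules and taking the best 3: 981 (D-1), 979 (D-2), 978 (E-1)
The (k+1)-th unit-bid is $972.
Allocation: D 2, E 1. Every unit priced at $972.
Revenue = 3 × 972 = $2,916.

Total revenue: $2,916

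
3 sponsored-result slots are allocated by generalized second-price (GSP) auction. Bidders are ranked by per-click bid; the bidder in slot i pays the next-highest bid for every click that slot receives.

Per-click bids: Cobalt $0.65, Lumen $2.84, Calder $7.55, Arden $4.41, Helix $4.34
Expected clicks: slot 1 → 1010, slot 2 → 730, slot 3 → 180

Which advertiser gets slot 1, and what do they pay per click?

Calder; $4.41 per click

Ranked by bid: $7.55 (Calder) > $4.41 (Arden) > $4.34 (Helix) > $2.84 (Lumen) > …
Slot 1 goes to the first-ranked bidder, Calder, who pays the next bid down: $4.41/click.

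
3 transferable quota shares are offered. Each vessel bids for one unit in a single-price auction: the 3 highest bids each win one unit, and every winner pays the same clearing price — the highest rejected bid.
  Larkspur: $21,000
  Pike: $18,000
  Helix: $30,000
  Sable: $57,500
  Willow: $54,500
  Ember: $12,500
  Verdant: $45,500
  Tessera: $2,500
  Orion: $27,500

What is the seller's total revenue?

Ordering the bids: 57,500 (Sable), 54,500 (Willow), 45,500 (Verdant), 30,000 (Helix), 27,500 (Orion), …
Winners (3 units): Sable, Willow, Verdant.
Highest unsuccessful bid: $30,000 → clearing price.
Total revenue = 3 × $30,000 = $90,000.

Total revenue: $90,000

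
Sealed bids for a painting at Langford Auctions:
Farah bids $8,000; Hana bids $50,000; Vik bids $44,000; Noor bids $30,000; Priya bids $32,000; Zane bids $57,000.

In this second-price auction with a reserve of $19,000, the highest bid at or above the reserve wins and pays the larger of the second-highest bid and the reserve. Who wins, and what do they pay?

Zane pays $50,000

Second-price auction with a reserve of $19,000: the highest bid at or above the reserve wins and pays the larger of the second-highest bid and the reserve.
Bids in order: 57,000 (Zane) > 50,000 (Hana) > 44,000 (Vik) > 32,000 (Priya) > 30,000 (Noor) > 8,000 (Farah)
Highest eligible bid: Zane at $57,000.
max(second-highest $50,000, reserve $19,000) = $50,000; the reserve does not bind.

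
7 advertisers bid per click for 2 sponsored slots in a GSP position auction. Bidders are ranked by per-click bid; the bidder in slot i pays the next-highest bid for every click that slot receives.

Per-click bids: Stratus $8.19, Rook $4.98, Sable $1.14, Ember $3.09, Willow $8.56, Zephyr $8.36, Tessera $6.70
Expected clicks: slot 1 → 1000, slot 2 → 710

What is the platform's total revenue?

Per-click bids in order: $8.56 (Willow) > $8.36 (Zephyr) > $8.19 (Stratus) > …
Slot 1: Willow pays $8.36 × 1000 = $8360.00
Slot 2: Zephyr pays $8.19 × 710 = $5814.90
Total = $14174.90

Total revenue: $14174.90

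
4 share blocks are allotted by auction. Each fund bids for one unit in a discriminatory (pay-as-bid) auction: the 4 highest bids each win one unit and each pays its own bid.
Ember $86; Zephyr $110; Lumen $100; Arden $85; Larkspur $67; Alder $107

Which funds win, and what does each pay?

Bids ranked high→low: 110 (Zephyr), 107 (Alder), 100 (Lumen), 86 (Ember), 85 (Arden), 67 (Larkspur)
The 4 highest are Zephyr, Alder, Lumen, Ember.
Each winner pays its own bid: Zephyr $110, Alder $107, Lumen $100, Ember $86.

Zephyr $110, Alder $107, Lumen $100, Ember $86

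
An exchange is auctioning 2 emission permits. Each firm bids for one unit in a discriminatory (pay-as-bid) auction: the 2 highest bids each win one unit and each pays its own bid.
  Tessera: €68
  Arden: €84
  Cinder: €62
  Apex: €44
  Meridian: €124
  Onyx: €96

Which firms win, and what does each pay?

Bids ranked high→low: 124 (Meridian), 96 (Onyx), 84 (Arden), 68 (Tessera), …
Top 2: Meridian, Onyx.
Each winner pays its own bid: Meridian €124, Onyx €96.

Meridian €124, Onyx €96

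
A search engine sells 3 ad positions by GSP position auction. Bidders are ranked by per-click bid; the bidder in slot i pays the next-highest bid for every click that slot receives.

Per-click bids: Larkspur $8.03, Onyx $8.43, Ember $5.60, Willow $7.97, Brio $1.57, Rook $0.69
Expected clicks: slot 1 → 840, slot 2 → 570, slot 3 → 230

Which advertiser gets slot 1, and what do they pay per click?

Ranked by bid: $8.43 (Onyx) > $8.03 (Larkspur) > $7.97 (Willow) > $5.60 (Ember) > …
Slot 1 goes to the first-ranked bidder, Onyx, who pays the next bid down: $8.03/click.

Onyx; $8.03 per click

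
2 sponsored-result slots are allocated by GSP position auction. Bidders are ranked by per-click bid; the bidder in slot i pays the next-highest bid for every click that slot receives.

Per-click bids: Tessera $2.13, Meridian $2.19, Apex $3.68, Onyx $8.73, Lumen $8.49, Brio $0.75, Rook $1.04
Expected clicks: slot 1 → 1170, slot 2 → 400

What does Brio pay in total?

Ranked by bid: $8.73 (Onyx) > $8.49 (Lumen) > $3.68 (Apex) > …
Brio ranks below slot 2 → no slot, pays nothing.

Brio pays $0.00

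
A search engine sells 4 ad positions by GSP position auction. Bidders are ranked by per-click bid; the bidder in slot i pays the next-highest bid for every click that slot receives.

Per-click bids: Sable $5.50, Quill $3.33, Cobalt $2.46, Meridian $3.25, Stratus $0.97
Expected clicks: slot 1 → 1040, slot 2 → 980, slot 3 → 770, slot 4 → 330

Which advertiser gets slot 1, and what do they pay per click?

Sorting advertisers: $5.50 (Sable) > $3.33 (Quill) > $3.25 (Meridian) > $2.46 (Cobalt) > $0.97 (Stratus)
Slot 1 goes to the first-ranked bidder, Sable, who pays the next bid down: $3.33/click.

Sable; $3.33 per click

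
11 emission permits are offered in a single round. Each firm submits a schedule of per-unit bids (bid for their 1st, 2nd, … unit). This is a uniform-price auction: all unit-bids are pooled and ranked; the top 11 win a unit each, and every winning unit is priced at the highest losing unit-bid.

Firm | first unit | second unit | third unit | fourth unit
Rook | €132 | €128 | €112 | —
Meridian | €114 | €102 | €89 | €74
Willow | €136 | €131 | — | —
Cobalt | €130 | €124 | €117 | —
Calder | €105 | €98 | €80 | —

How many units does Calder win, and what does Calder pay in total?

All unit-bids, highest first — top 11: 136 (Willow-1), 132 (Rook-1), 131 (Willow-2), 130 (Cobalt-1), 128 (Rook-2), 124 (Cobalt-2), 117 (Cobalt-3), 114 (Meridian-1), 112 (Rook-3), 105 (Calder-1), 102 (Meridian-2)
The (k+1)-th unit-bid is €98.
Calder wins 1 unit(s) at €98 each.

Calder: 1 unit, pays €98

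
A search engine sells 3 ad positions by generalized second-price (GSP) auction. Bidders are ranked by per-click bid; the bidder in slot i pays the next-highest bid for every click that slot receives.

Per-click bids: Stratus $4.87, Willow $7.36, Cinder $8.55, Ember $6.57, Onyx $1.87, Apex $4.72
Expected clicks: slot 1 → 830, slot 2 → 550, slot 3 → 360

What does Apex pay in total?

Apex pays $0.00

Ranked by bid: $8.55 (Cinder) > $7.36 (Willow) > $6.57 (Ember) > $4.87 (Stratus) > …
Apex ranks below slot 3 → no slot, pays nothing.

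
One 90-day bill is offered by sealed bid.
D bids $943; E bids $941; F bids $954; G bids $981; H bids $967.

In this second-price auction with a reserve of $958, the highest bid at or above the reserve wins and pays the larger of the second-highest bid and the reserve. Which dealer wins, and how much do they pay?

Sorting bids: 981 (G) > 967 (H) > 954 (F) > 943 (D) > 941 (E)
G has the top bid at or above the reserve ($981).
Second-highest bid $967 exceeds the reserve $958 → payment $967.

G pays $967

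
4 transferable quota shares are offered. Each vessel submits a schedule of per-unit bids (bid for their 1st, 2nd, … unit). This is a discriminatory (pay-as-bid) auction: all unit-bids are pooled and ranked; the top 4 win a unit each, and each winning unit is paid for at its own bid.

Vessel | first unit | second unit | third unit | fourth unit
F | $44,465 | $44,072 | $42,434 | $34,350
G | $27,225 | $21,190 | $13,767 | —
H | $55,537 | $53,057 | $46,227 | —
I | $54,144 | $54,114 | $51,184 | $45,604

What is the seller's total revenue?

Pooled unit-bids ranked (top 4): 55,537 (H-1), 54,144 (I-1), 54,114 (I-2), 53,057 (H-2)
Next rejected bid: $51,184 (not a price — pay-as-bid).
Each winning unit pays its own bid.
Revenue = 55,537 + 54,144 + 54,114 + 53,057 = $216,852.

Total revenue: $216,852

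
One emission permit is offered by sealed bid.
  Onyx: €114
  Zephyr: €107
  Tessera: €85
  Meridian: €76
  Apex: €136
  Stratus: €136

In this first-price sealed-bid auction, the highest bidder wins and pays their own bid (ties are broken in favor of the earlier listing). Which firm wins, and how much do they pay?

Apex pays €136

Bids ranked: 136 (Apex) > 136 (Stratus) > 114 (Onyx) > 107 (Zephyr) > 85 (Tessera) > 76 (Meridian)
Apex and Stratus tie at €136; tie-break gives it to Apex.
First-price: Apex pays what they bid, €136.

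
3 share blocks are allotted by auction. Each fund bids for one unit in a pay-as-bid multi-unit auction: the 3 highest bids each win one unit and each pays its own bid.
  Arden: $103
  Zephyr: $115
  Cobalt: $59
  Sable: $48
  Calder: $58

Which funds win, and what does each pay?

Zephyr $115, Arden $103, Cobalt $59

Bids ranked high→low: 115 (Zephyr), 103 (Arden), 59 (Cobalt), 58 (Calder), 48 (Sable)
Winners (3 units): Zephyr, Arden, Cobalt.
Each winner pays its own bid: Zephyr $115, Arden $103, Cobalt $59.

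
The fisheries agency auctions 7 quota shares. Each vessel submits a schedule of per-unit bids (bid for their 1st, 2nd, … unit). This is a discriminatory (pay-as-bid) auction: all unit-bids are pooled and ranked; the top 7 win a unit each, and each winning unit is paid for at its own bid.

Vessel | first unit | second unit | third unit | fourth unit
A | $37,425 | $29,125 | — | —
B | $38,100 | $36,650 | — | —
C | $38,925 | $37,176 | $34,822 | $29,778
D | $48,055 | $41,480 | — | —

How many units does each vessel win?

Merging the schedules and taking the best 7: 48,055 (D-1), 41,480 (D-2), 38,925 (C-1), 38,100 (B-1), 37,425 (A-1), 37,176 (C-2), 36,650 (B-2)
Next rejected bid: $34,822 (not a price — pay-as-bid).
Allocation: A 1, B 2, C 2, D 2.

A 1, B 2, C 2, D 2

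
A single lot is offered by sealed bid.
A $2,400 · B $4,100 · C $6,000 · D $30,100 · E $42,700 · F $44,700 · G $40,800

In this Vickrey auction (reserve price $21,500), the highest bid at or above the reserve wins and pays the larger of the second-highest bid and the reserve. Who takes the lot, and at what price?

Bids ranked: 44,700 (F) > 42,700 (E) > 40,800 (G) > 30,100 (D) > 6,000 (C) > 4,100 (B) > …
F has the top bid at or above the reserve ($44,700).
max(second-highest $42,700, reserve $21,500) = $42,700; the reserve does not bind.

F pays $42,700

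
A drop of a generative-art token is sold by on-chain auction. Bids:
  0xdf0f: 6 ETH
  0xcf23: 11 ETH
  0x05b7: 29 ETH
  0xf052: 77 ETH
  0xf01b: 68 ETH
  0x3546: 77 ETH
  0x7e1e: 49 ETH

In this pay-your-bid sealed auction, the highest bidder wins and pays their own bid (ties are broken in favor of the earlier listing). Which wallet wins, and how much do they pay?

0xf052 pays 77 ETH

Bids ranked: 77 (0xf052) > 77 (0x3546) > 68 (0xf01b) > 49 (0x7e1e) > 29 (0x05b7) > 11 (0xcf23) > …
0xf052 and 0x3546 tie at 77 ETH; tie-break gives it to 0xf052.
0xf052 is highest → pays own bid, 77 ETH.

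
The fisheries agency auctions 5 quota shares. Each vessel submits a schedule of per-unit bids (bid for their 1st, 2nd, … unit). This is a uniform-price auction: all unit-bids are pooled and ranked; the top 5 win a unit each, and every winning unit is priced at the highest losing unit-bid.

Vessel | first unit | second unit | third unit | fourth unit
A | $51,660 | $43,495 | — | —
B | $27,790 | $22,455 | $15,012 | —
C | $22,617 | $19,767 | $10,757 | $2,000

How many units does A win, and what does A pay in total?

A: 2 units, pays $39,534

Merging the schedules and taking the best 5: 51,660 (A-1), 43,495 (A-2), 27,790 (B-1), 22,617 (C-1), 22,455 (B-2)
The (k+1)-th unit-bid is $19,767.
A wins 2 unit(s) at $19,767 each.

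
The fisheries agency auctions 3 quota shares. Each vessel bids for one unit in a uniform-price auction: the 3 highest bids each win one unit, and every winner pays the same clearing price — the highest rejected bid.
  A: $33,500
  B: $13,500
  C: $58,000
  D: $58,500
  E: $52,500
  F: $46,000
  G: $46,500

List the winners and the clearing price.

Ordering the bids: 58,500 (D), 58,000 (C), 52,500 (E), 46,500 (G), 46,000 (F), …
Winners (3 units): D, C, E.
First losing bid is G's $46,500, which sets the uniform price.

D, C, E; each pays $46,500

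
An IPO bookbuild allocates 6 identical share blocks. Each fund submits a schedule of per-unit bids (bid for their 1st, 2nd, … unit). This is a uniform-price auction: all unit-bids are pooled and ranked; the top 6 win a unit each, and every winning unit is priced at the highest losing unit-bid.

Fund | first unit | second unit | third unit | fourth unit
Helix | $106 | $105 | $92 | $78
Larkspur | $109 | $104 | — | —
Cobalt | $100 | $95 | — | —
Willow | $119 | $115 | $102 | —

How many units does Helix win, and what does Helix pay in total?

All unit-bids, highest first — top 6: 119 (Willow-1), 115 (Willow-2), 109 (Larkspur-1), 106 (Helix-1), 105 (Helix-2), 104 (Larkspur-2)
Highest rejected unit-bid = $102.
Helix wins 2 unit(s) at $102 each.

Helix: 2 units, pays $204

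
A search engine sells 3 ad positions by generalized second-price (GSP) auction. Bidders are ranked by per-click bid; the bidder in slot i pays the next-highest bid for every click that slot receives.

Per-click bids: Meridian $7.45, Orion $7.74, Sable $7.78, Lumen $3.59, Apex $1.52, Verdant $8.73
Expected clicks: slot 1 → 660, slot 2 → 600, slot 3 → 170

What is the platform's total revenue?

Total revenue: $11045.30

Ranked by bid: $8.73 (Verdant) > $7.78 (Sable) > $7.74 (Orion) > $7.45 (Meridian) > …
Slot 1: Verdant pays $7.78 × 660 = $5134.80
Slot 2: Sable pays $7.74 × 600 = $4644.00
Slot 3: Orion pays $7.45 × 170 = $1266.50
Total = $11045.30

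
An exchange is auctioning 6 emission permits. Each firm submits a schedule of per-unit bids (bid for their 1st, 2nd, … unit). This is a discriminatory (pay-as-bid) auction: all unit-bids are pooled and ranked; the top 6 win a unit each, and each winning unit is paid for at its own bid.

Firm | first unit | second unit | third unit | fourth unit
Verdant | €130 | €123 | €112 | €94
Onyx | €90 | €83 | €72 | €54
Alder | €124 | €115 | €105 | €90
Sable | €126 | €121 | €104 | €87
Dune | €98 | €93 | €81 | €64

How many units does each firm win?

Alder 2, Sable 2, Verdant 2

All unit-bids, highest first — top 6: 130 (Verdant-1), 126 (Sable-1), 124 (Alder-1), 123 (Verdant-2), 121 (Sable-2), 115 (Alder-2)
Next rejected bid: €112 (not a price — pay-as-bid).
Allocation: Alder 2, Sable 2, Verdant 2.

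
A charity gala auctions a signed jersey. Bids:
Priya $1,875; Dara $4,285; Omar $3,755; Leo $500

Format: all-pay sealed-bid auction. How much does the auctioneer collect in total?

Bids ranked: 4,285 (Dara) > 3,755 (Omar) > 1,875 (Priya) > 500 (Leo)
Dara wins with the top bid; all bids are sunk regardless.
Every bidder forfeits their bid regardless of winning.
Revenue = 1,875 + 4,285 + 3,755 + 500 = $10,415.

Total revenue: $10,415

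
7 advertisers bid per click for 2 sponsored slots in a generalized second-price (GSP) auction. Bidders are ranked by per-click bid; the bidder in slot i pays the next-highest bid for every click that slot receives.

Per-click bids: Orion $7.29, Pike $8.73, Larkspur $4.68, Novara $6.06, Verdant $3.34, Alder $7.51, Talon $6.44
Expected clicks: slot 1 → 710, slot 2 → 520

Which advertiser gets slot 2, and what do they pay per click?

Ranked by bid: $8.73 (Pike) > $7.51 (Alder) > $7.29 (Orion) > …
Slot 2 goes to the second-ranked bidder, Alder, who pays the next bid down: $7.29/click.

Alder; $7.29 per click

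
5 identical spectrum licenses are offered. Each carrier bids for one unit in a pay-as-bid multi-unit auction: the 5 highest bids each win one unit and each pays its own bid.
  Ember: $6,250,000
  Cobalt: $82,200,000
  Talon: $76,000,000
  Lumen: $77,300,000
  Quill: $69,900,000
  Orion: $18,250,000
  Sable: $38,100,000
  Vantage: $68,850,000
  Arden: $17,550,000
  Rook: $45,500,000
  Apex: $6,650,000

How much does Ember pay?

Ember pays $0

Sorting: 82,200,000 (Cobalt), 77,300,000 (Lumen), 76,000,000 (Talon), 69,900,000 (Quill), 68,850,000 (Vantage), 45,500,000 (Rook), 38,100,000 (Sable), …
The 5 highest are Cobalt, Lumen, Talon, Quill, Vantage.
Ember does not win → $0.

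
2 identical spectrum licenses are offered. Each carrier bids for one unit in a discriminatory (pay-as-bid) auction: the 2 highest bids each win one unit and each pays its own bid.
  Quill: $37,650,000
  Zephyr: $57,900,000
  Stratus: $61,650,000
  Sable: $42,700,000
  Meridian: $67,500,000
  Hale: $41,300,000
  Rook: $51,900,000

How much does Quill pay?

Quill pays $0

Bids ranked high→low: 67,500,000 (Meridian), 61,650,000 (Stratus), 57,900,000 (Zephyr), 51,900,000 (Rook), …
The 2 highest are Meridian, Stratus.
Quill does not win → $0.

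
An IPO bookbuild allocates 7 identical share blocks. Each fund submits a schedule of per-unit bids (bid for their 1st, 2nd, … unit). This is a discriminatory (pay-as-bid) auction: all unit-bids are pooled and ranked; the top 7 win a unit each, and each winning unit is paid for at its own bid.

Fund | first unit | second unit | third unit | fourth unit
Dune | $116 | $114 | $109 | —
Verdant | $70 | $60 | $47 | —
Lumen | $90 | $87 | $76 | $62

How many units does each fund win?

Pooled unit-bids ranked (top 7): 116 (Dune-1), 114 (Dune-2), 109 (Dune-3), 90 (Lumen-1), 87 (Lumen-2), 76 (Lumen-3), 70 (Verdant-1)
Next rejected bid: $62 (not a price — pay-as-bid).
Allocation: Dune 3, Lumen 3, Verdant 1.

Dune 3, Lumen 3, Verdant 1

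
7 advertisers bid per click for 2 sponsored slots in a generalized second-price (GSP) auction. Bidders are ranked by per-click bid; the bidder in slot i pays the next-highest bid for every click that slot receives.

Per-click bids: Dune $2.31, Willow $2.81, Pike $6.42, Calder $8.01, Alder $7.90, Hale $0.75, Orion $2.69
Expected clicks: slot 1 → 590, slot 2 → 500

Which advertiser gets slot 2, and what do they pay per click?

Alder; $6.42 per click

Per-click bids in order: $8.01 (Calder) > $7.90 (Alder) > $6.42 (Pike) > …
Slot 2 goes to the second-ranked bidder, Alder, who pays the next bid down: $6.42/click.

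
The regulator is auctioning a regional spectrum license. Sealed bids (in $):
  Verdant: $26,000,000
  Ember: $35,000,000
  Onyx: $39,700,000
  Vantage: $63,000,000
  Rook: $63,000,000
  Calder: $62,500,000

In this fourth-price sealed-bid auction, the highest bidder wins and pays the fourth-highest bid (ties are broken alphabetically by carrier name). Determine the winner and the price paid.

Rook pays $39,700,000

Bids in order: 63,000,000 (Rook) > 63,000,000 (Vantage) > 62,500,000 (Calder) > 39,700,000 (Onyx) > 35,000,000 (Ember) > 26,000,000 (Verdant)
Tie at $63,000,000 → Rook wins by tie-break.
Rook wins; payment is bid #4 in the ranking = $39,700,000.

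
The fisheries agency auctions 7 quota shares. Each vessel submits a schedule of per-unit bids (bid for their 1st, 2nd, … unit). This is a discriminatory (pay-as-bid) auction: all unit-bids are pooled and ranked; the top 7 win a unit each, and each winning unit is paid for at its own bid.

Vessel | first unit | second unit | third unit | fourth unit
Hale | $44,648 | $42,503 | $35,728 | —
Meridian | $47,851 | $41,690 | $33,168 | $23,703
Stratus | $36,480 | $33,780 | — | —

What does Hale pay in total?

Hale pays $122,879

Pooled unit-bids ranked (top 7): 47,851 (Meridian-1), 44,648 (Hale-1), 42,503 (Hale-2), 41,690 (Meridian-2), 36,480 (Stratus-1), 35,728 (Hale-3), 33,780 (Stratus-2)
Next rejected bid: $33,168 (not a price — pay-as-bid).
Hale's winning unit-bids: 44,648 + 42,503 + 35,728 = $122,879.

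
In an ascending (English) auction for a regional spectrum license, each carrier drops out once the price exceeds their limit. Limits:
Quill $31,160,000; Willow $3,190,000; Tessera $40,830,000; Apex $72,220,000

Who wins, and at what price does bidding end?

Apex wins at $40,830,000

Open ascending-bid auction: the price rises until one bidder remains; the winner pays the price at which the last rival dropped out.
Limits ranked: 72,220,000 (Apex) > 40,830,000 (Tessera) > 31,160,000 (Quill) > 3,190,000 (Willow)
Tessera is the last rival to drop out, at $40,830,000; Apex remains and wins at that price.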